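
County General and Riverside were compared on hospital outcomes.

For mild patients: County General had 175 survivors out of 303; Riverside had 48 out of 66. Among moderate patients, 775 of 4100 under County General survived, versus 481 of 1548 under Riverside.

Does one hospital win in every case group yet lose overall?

No

Mild: County General 175/303 = 57.8%, Riverside 48/66 = 72.7% → Riverside
Moderate: County General 775/4100 = 18.9%, Riverside 481/1548 = 31.1% → Riverside
Overall: County General 950/4403 = 21.6%, Riverside 529/1614 = 32.8% → Riverside
Riverside wins overall and in every case group — no reversal.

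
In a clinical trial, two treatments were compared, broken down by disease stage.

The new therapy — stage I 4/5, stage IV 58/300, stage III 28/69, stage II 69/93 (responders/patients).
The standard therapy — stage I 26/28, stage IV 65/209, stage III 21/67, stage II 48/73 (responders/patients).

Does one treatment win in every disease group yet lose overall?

Stage I: the new therapy 4/5 = 80.0%, the standard therapy 26/28 = 92.9% → the standard therapy
Stage IV: the new therapy 58/300 = 19.3%, the standard therapy 65/209 = 31.1% → the standard therapy
Stage III: the new therapy 28/69 = 40.6%, the standard therapy 21/67 = 31.3% → the new therapy
Stage II: the new therapy 69/93 = 74.2%, the standard therapy 48/73 = 65.8% → the new therapy
Overall: the new therapy 159/467 = 34.0%, the standard therapy 160/377 = 42.4% → the standard therapy
Neither sweeps: the new therapy wins 2 of 4 groups, the standard therapy wins 2. The standard therapy wins overall but not every group — no Simpson reversal.

No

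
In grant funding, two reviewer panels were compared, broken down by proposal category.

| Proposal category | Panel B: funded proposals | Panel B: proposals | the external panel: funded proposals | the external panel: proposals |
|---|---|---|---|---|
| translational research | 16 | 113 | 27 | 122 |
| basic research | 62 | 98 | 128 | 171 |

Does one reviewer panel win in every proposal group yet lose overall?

No

Translational research: Panel B 16/113 = 14.2%, the external panel 27/122 = 22.1% → the external panel
Basic research: Panel B 62/98 = 63.3%, the external panel 128/171 = 74.9% → the external panel
Overall: Panel B 78/211 = 37.0%, the external panel 155/293 = 52.9% → the external panel
The external panel wins overall and in every proposal group — no reversal.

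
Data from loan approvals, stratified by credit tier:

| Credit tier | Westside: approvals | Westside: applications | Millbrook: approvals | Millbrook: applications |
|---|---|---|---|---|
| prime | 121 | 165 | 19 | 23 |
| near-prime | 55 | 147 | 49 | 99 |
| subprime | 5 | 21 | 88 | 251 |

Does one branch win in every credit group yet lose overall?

Yes

Prime: Westside 121/165 = 73.3%, Millbrook 19/23 = 82.6% → Millbrook
Near-prime: Westside 55/147 = 37.4%, Millbrook 49/99 = 49.5% → Millbrook
Subprime: Westside 5/21 = 23.8%, Millbrook 88/251 = 35.1% → Millbrook
Overall: Westside 181/333 = 54.4%, Millbrook 156/373 = 41.8% → Westside
Millbrook wins each credit group but Westside wins overall — the comparison reverses. Millbrook's applications skew toward subprime, which has a lower base rate.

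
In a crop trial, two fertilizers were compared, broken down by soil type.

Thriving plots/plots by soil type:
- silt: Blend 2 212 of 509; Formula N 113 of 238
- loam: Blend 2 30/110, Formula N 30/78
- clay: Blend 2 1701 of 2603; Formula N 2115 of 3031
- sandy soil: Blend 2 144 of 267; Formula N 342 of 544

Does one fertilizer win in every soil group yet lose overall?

Silt: Blend 2 212/509 = 41.7%, Formula N 113/238 = 47.5% → Formula N
Loam: Blend 2 30/110 = 27.3%, Formula N 30/78 = 38.5% → Formula N
Clay: Blend 2 1701/2603 = 65.3%, Formula N 2115/3031 = 69.8% → Formula N
Sandy soil: Blend 2 144/267 = 53.9%, Formula N 342/544 = 62.9% → Formula N
Overall: Blend 2 2087/3489 = 59.8%, Formula N 2600/3891 = 66.8% → Formula N
Formula N wins overall and in every soil group — no reversal.

No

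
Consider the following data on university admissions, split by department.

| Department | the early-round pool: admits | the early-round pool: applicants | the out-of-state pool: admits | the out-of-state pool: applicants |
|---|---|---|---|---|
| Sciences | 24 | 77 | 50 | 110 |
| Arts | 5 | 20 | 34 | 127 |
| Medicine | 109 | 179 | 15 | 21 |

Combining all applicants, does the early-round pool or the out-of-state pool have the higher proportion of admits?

the early-round pool

Sciences: the early-round pool 24/77 = 31.2%, the out-of-state pool 50/110 = 45.5% → the out-of-state pool
Arts: the early-round pool 5/20 = 25.0%, the out-of-state pool 34/127 = 26.8% → the out-of-state pool
Medicine: the early-round pool 109/179 = 60.9%, the out-of-state pool 15/21 = 71.4% → the out-of-state pool
Overall: the early-round pool 138/276 = 50.0%, the out-of-state pool 99/258 = 38.4% → the early-round pool
(The out-of-state pool wins every department group but the early-round pool wins overall — the out-of-state pool's applicants skew toward the low-rate Arts group.)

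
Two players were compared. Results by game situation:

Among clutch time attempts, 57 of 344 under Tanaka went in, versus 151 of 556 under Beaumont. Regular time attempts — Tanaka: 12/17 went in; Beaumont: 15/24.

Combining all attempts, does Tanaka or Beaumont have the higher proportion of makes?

Clutch time: Tanaka 57/344 = 16.6%, Beaumont 151/556 = 27.2% → Beaumont
Regular time: Tanaka 12/17 = 70.6%, Beaumont 15/24 = 62.5% → Tanaka
Overall: Tanaka 69/361 = 19.1%, Beaumont 166/580 = 28.6% → Beaumont
(Neither sweeps every game group, but Beaumont has the higher pooled rate.)

Beaumont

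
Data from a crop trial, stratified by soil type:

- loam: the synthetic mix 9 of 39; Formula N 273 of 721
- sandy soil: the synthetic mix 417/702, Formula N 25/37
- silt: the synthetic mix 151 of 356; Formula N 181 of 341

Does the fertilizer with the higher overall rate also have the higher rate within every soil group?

No

Loam: the synthetic mix 9/39 = 23.1%, Formula N 273/721 = 37.9% → Formula N
Sandy soil: the synthetic mix 417/702 = 59.4%, Formula N 25/37 = 67.6% → Formula N
Silt: the synthetic mix 151/356 = 42.4%, Formula N 181/341 = 53.1% → Formula N
Overall: the synthetic mix 577/1097 = 52.6%, Formula N 479/1099 = 43.6% → the synthetic mix
Formula N wins each soil group but the synthetic mix wins overall — the comparison reverses. Formula N's plots skew toward loam, which has a lower base rate.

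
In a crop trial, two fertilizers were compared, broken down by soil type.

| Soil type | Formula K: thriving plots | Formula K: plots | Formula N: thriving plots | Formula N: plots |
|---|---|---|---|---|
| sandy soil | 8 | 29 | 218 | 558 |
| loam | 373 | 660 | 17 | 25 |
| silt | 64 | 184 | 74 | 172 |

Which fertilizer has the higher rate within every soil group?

Sandy soil: Formula K 8/29 = 27.6%, Formula N 218/558 = 39.1% → Formula N
Loam: Formula K 373/660 = 56.5%, Formula N 17/25 = 68.0% → Formula N
Silt: Formula K 64/184 = 34.8%, Formula N 74/172 = 43.0% → Formula N
Formula N has the higher rate in all 3 groups.

Formula N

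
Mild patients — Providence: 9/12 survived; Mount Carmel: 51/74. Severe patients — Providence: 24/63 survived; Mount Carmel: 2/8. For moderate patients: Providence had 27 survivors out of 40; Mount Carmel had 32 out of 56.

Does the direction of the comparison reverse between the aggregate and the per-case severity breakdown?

Mild: Providence 9/12 = 75.0%, Mount Carmel 51/74 = 68.9% → Providence
Severe: Providence 24/63 = 38.1%, Mount Carmel 2/8 = 25.0% → Providence
Moderate: Providence 27/40 = 67.5%, Mount Carmel 32/56 = 57.1% → Providence
Overall: Providence 60/115 = 52.2%, Mount Carmel 85/138 = 61.6% → Mount Carmel
Providence wins each case group but Mount Carmel wins overall — the comparison reverses. Providence's patients skew toward severe, which has a lower base rate.

Yes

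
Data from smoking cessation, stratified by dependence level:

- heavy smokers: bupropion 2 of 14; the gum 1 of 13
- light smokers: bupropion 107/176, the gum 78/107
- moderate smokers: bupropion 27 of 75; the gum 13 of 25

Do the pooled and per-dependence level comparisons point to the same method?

Heavy smokers: bupropion 2/14 = 14.3%, the gum 1/13 = 7.7% → bupropion
Light smokers: bupropion 107/176 = 60.8%, the gum 78/107 = 72.9% → the gum
Moderate smokers: bupropion 27/75 = 36.0%, the gum 13/25 = 52.0% → the gum
Overall: bupropion 136/265 = 51.3%, the gum 92/145 = 63.4% → the gum
Neither sweeps: bupropion wins 1 of 3 groups, the gum wins 2. The gum wins overall but not every group — no Simpson reversal.

No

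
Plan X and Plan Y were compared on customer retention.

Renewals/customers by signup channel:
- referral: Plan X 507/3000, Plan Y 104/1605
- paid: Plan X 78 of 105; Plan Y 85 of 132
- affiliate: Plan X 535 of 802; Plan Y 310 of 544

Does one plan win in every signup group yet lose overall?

No

Referral: Plan X 507/3000 = 16.9%, Plan Y 104/1605 = 6.5% → Plan X
Paid: Plan X 78/105 = 74.3%, Plan Y 85/132 = 64.4% → Plan X
Affiliate: Plan X 535/802 = 66.7%, Plan Y 310/544 = 57.0% → Plan X
Overall: Plan X 1120/3907 = 28.7%, Plan Y 499/2281 = 21.9% → Plan X
Plan X wins overall and in every signup group — no reversal.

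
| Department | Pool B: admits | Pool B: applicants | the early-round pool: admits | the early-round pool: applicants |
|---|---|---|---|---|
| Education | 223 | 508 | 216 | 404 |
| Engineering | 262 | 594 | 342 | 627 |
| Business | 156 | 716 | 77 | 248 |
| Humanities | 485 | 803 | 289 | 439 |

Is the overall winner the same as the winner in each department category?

Education: Pool B 223/508 = 43.9%, the early-round pool 216/404 = 53.5% → the early-round pool
Engineering: Pool B 262/594 = 44.1%, the early-round pool 342/627 = 54.5% → the early-round pool
Business: Pool B 156/716 = 21.8%, the early-round pool 77/248 = 31.0% → the early-round pool
Humanities: Pool B 485/803 = 60.4%, the early-round pool 289/439 = 65.8% → the early-round pool
Overall: Pool B 1126/2621 = 43.0%, the early-round pool 924/1718 = 53.8% → the early-round pool
The early-round pool wins overall and in every department group — no reversal.

Yes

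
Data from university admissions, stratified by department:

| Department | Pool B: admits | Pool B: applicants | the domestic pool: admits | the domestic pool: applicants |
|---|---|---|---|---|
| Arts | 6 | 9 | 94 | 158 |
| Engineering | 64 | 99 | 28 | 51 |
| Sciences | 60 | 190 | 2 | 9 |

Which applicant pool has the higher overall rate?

the domestic pool

Arts: Pool B 6/9 = 66.7%, the domestic pool 94/158 = 59.5% → Pool B
Engineering: Pool B 64/99 = 64.6%, the domestic pool 28/51 = 54.9% → Pool B
Sciences: Pool B 60/190 = 31.6%, the domestic pool 2/9 = 22.2% → Pool B
Overall: Pool B 130/298 = 43.6%, the domestic pool 124/218 = 56.9% → the domestic pool
(Pool B wins every department group but the domestic pool wins overall — Pool B's applicants skew toward the low-rate Sciences group.)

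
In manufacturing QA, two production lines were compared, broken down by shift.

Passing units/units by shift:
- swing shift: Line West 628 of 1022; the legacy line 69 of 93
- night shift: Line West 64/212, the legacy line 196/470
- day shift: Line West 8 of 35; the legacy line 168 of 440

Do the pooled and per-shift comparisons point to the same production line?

Swing shift: Line West 628/1022 = 61.4%, the legacy line 69/93 = 74.2% → the legacy line
Night shift: Line West 64/212 = 30.2%, the legacy line 196/470 = 41.7% → the legacy line
Day shift: Line West 8/35 = 22.9%, the legacy line 168/440 = 38.2% → the legacy line
Overall: Line West 700/1269 = 55.2%, the legacy line 433/1003 = 43.2% → Line West
The legacy line wins each shift group but Line West wins overall — the comparison reverses. The legacy line's units skew toward day shift, which has a lower base rate.

No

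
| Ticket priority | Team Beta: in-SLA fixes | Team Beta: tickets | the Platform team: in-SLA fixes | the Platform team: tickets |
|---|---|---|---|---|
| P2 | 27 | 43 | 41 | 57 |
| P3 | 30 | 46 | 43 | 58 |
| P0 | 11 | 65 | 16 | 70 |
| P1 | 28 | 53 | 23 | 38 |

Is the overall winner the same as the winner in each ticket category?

P2: Team Beta 27/43 = 62.8%, the Platform team 41/57 = 71.9% → the Platform team
P3: Team Beta 30/46 = 65.2%, the Platform team 43/58 = 74.1% → the Platform team
P0: Team Beta 11/65 = 16.9%, the Platform team 16/70 = 22.9% → the Platform team
P1: Team Beta 28/53 = 52.8%, the Platform team 23/38 = 60.5% → the Platform team
Overall: Team Beta 96/207 = 46.4%, the Platform team 123/223 = 55.2% → the Platform team
The Platform team wins overall and in every ticket group — no reversal.

Yes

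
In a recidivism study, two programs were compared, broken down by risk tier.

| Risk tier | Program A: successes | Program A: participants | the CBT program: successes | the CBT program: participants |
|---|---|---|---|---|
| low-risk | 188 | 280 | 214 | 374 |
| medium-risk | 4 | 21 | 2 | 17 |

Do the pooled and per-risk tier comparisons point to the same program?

Low-risk: Program A 188/280 = 67.1%, the CBT program 214/374 = 57.2% → Program A
Medium-risk: Program A 4/21 = 19.0%, the CBT program 2/17 = 11.8% → Program A
Overall: Program A 192/301 = 63.8%, the CBT program 216/391 = 55.2% → Program A
Program A wins overall and in every risk group — no reversal.

Yes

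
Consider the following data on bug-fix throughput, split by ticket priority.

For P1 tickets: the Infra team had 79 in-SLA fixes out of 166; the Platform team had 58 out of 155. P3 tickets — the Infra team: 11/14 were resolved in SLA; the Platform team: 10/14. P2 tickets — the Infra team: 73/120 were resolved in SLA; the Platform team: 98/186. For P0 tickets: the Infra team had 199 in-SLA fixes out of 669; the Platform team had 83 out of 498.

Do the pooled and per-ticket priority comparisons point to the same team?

Yes

P1: the Infra team 79/166 = 47.6%, the Platform team 58/155 = 37.4% → the Infra team
P3: the Infra team 11/14 = 78.6%, the Platform team 10/14 = 71.4% → the Infra team
P2: the Infra team 73/120 = 60.8%, the Platform team 98/186 = 52.7% → the Infra team
P0: the Infra team 199/669 = 29.7%, the Platform team 83/498 = 16.7% → the Infra team
Overall: the Infra team 362/969 = 37.4%, the Platform team 249/853 = 29.2% → the Infra team
The Infra team wins overall and in every ticket group — no reversal.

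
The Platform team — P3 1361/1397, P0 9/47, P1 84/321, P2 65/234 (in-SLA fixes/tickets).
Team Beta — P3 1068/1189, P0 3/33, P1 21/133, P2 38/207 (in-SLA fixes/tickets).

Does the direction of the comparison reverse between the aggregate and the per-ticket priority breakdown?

P3: the Platform team 1361/1397 = 97.4%, Team Beta 1068/1189 = 89.8% → the Platform team
P0: the Platform team 9/47 = 19.1%, Team Beta 3/33 = 9.1% → the Platform team
P1: the Platform team 84/321 = 26.2%, Team Beta 21/133 = 15.8% → the Platform team
P2: the Platform team 65/234 = 27.8%, Team Beta 38/207 = 18.4% → the Platform team
Overall: the Platform team 1519/1999 = 76.0%, Team Beta 1130/1562 = 72.3% → the Platform team
The Platform team wins overall and in every ticket group — no reversal.

No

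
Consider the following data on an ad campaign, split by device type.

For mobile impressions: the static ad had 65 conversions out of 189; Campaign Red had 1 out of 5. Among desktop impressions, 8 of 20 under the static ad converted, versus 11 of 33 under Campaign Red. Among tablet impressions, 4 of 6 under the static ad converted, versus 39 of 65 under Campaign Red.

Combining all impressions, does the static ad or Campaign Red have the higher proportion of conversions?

Mobile: the static ad 65/189 = 34.4%, Campaign Red 1/5 = 20.0% → the static ad
Desktop: the static ad 8/20 = 40.0%, Campaign Red 11/33 = 33.3% → the static ad
Tablet: the static ad 4/6 = 66.7%, Campaign Red 39/65 = 60.0% → the static ad
Overall: the static ad 77/215 = 35.8%, Campaign Red 51/103 = 49.5% → Campaign Red
(The static ad wins every device group but Campaign Red wins overall — the static ad's impressions skew toward the low-rate mobile group.)

Campaign Red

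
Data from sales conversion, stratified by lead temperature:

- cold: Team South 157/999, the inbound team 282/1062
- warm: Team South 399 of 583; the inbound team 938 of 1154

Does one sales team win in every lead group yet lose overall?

No

Cold: Team South 157/999 = 15.7%, the inbound team 282/1062 = 26.6% → the inbound team
Warm: Team South 399/583 = 68.4%, the inbound team 938/1154 = 81.3% → the inbound team
Overall: Team South 556/1582 = 35.1%, the inbound team 1220/2216 = 55.1% → the inbound team
The inbound team wins overall and in every lead group — no reversal.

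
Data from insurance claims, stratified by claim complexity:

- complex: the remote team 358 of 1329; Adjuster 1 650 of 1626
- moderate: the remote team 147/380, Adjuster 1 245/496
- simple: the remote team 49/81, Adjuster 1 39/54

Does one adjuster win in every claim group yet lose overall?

Complex: the remote team 358/1329 = 26.9%, Adjuster 1 650/1626 = 40.0% → Adjuster 1
Moderate: the remote team 147/380 = 38.7%, Adjuster 1 245/496 = 49.4% → Adjuster 1
Simple: the remote team 49/81 = 60.5%, Adjuster 1 39/54 = 72.2% → Adjuster 1
Overall: the remote team 554/1790 = 30.9%, Adjuster 1 934/2176 = 42.9% → Adjuster 1
Adjuster 1 wins overall and in every claim group — no reversal.

No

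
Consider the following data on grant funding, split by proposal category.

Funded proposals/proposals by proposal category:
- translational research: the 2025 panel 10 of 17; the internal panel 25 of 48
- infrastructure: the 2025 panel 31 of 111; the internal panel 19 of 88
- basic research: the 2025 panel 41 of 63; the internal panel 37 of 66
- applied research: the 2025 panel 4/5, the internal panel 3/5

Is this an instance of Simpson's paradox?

Translational research: the 2025 panel 10/17 = 58.8%, the internal panel 25/48 = 52.1% → the 2025 panel
Infrastructure: the 2025 panel 31/111 = 27.9%, the internal panel 19/88 = 21.6% → the 2025 panel
Basic research: the 2025 panel 41/63 = 65.1%, the internal panel 37/66 = 56.1% → the 2025 panel
Applied research: the 2025 panel 4/5 = 80.0%, the internal panel 3/5 = 60.0% → the 2025 panel
Overall: the 2025 panel 86/196 = 43.9%, the internal panel 84/207 = 40.6% → the 2025 panel
The 2025 panel wins overall and in every proposal group — no reversal.

No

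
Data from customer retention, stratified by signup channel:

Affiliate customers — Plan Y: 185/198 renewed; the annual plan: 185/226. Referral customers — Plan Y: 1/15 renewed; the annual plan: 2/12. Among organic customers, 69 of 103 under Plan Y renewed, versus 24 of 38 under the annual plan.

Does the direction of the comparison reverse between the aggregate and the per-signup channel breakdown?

Affiliate: Plan Y 185/198 = 93.4%, the annual plan 185/226 = 81.9% → Plan Y
Referral: Plan Y 1/15 = 6.7%, the annual plan 2/12 = 16.7% → the annual plan
Organic: Plan Y 69/103 = 67.0%, the annual plan 24/38 = 63.2% → Plan Y
Overall: Plan Y 255/316 = 80.7%, the annual plan 211/276 = 76.4% → Plan Y
Neither sweeps: Plan Y wins 2 of 3 groups, the annual plan wins 1. Plan Y wins overall but not every group — no Simpson reversal.

No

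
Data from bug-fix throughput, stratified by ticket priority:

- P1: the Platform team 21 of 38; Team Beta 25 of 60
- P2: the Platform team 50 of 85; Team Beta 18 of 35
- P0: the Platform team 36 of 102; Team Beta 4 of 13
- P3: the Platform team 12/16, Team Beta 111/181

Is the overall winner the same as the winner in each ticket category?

P1: the Platform team 21/38 = 55.3%, Team Beta 25/60 = 41.7% → the Platform team
P2: the Platform team 50/85 = 58.8%, Team Beta 18/35 = 51.4% → the Platform team
P0: the Platform team 36/102 = 35.3%, Team Beta 4/13 = 30.8% → the Platform team
P3: the Platform team 12/16 = 75.0%, Team Beta 111/181 = 61.3% → the Platform team
Overall: the Platform team 119/241 = 49.4%, Team Beta 158/289 = 54.7% → Team Beta
The Platform team wins each ticket group but Team Beta wins overall — the comparison reverses. The Platform team's tickets skew toward P0, which has a lower base rate.

No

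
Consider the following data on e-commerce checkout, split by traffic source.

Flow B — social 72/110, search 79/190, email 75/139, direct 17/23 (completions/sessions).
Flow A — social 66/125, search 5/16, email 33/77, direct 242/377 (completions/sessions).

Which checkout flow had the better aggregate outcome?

Flow A

Social: Flow B 72/110 = 65.5%, Flow A 66/125 = 52.8% → Flow B
Search: Flow B 79/190 = 41.6%, Flow A 5/16 = 31.2% → Flow B
Email: Flow B 75/139 = 54.0%, Flow A 33/77 = 42.9% → Flow B
Direct: Flow B 17/23 = 73.9%, Flow A 242/377 = 64.2% → Flow B
Overall: Flow B 243/462 = 52.6%, Flow A 346/595 = 58.2% → Flow A
(Flow B wins every traffic group but Flow A wins overall — Flow B's sessions skew toward the low-rate search group.)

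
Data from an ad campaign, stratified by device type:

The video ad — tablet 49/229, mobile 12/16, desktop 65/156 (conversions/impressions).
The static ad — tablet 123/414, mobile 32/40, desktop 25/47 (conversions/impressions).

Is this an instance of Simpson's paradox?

Tablet: the video ad 49/229 = 21.4%, the static ad 123/414 = 29.7% → the static ad
Mobile: the video ad 12/16 = 75.0%, the static ad 32/40 = 80.0% → the static ad
Desktop: the video ad 65/156 = 41.7%, the static ad 25/47 = 53.2% → the static ad
Overall: the video ad 126/401 = 31.4%, the static ad 180/501 = 35.9% → the static ad
The static ad wins overall and in every device group — no reversal.

No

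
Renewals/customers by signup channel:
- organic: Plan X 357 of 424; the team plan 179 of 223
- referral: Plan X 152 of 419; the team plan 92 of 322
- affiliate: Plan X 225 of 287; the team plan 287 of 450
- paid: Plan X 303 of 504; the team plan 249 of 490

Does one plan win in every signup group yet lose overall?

Organic: Plan X 357/424 = 84.2%, the team plan 179/223 = 80.3% → Plan X
Referral: Plan X 152/419 = 36.3%, the team plan 92/322 = 28.6% → Plan X
Affiliate: Plan X 225/287 = 78.4%, the team plan 287/450 = 63.8% → Plan X
Paid: Plan X 303/504 = 60.1%, the team plan 249/490 = 50.8% → Plan X
Overall: Plan X 1037/1634 = 63.5%, the team plan 807/1485 = 54.3% → Plan X
Plan X wins overall and in every signup group — no reversal.

No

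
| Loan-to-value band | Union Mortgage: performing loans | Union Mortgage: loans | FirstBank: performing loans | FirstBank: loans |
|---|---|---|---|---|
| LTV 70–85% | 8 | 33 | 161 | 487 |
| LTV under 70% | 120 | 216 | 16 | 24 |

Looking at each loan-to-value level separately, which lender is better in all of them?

LTV 70–85%: Union Mortgage 8/33 = 24.2%, FirstBank 161/487 = 33.1% → FirstBank
LTV under 70%: Union Mortgage 120/216 = 55.6%, FirstBank 16/24 = 66.7% → FirstBank
FirstBank has the higher rate in both groups.

FirstBank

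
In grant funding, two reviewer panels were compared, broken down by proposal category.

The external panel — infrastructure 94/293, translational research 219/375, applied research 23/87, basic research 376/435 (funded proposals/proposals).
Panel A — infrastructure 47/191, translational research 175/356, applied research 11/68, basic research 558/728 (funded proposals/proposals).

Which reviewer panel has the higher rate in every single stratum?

the external panel

Infrastructure: the external panel 94/293 = 32.1%, Panel A 47/191 = 24.6% → the external panel
Translational research: the external panel 219/375 = 58.4%, Panel A 175/356 = 49.2% → the external panel
Applied research: the external panel 23/87 = 26.4%, Panel A 11/68 = 16.2% → the external panel
Basic research: the external panel 376/435 = 86.4%, Panel A 558/728 = 76.6% → the external panel
The external panel has the higher rate in all 4 groups.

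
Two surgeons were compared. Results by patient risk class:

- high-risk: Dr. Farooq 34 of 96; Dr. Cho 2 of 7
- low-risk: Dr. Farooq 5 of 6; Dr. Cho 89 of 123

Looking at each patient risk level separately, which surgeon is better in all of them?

High-risk: Dr. Farooq 34/96 = 35.4%, Dr. Cho 2/7 = 28.6% → Dr. Farooq
Low-risk: Dr. Farooq 5/6 = 83.3%, Dr. Cho 89/123 = 72.4% → Dr. Farooq
Dr. Farooq has the higher rate in both groups.

Dr. Farooq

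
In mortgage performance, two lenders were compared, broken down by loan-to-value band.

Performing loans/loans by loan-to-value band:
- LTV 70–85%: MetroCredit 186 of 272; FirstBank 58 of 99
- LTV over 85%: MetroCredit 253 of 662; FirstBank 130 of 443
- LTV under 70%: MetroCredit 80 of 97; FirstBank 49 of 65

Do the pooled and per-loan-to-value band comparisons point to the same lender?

LTV 70–85%: MetroCredit 186/272 = 68.4%, FirstBank 58/99 = 58.6% → MetroCredit
LTV over 85%: MetroCredit 253/662 = 38.2%, FirstBank 130/443 = 29.3% → MetroCredit
LTV under 70%: MetroCredit 80/97 = 82.5%, FirstBank 49/65 = 75.4% → MetroCredit
Overall: MetroCredit 519/1031 = 50.3%, FirstBank 237/607 = 39.0% → MetroCredit
MetroCredit wins overall and in every loan-to-value group — no reversal.

Yes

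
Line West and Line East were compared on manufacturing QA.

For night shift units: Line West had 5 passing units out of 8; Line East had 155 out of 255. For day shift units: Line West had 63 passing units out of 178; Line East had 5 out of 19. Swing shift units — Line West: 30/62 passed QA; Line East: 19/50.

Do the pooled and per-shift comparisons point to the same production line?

No

Night shift: Line West 5/8 = 62.5%, Line East 155/255 = 60.8% → Line West
Day shift: Line West 63/178 = 35.4%, Line East 5/19 = 26.3% → Line West
Swing shift: Line West 30/62 = 48.4%, Line East 19/50 = 38.0% → Line West
Overall: Line West 98/248 = 39.5%, Line East 179/324 = 55.2% → Line East
Line West wins each shift group but Line East wins overall — the comparison reverses. Line West's units skew toward day shift, which has a lower base rate.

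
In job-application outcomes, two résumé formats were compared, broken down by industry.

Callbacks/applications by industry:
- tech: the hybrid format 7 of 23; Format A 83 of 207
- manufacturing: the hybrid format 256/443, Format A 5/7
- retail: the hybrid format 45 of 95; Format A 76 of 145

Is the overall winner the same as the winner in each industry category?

Tech: the hybrid format 7/23 = 30.4%, Format A 83/207 = 40.1% → Format A
Manufacturing: the hybrid format 256/443 = 57.8%, Format A 5/7 = 71.4% → Format A
Retail: the hybrid format 45/95 = 47.4%, Format A 76/145 = 52.4% → Format A
Overall: the hybrid format 308/561 = 54.9%, Format A 164/359 = 45.7% → the hybrid format
Format A wins each industry group but the hybrid format wins overall — the comparison reverses. Format A's applications skew toward tech, which has a lower base rate.

No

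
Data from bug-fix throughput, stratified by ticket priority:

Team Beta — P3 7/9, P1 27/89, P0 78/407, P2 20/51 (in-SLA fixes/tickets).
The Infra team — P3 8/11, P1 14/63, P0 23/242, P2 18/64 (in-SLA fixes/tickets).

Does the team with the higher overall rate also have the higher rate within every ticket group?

Yes

P3: Team Beta 7/9 = 77.8%, the Infra team 8/11 = 72.7% → Team Beta
P1: Team Beta 27/89 = 30.3%, the Infra team 14/63 = 22.2% → Team Beta
P0: Team Beta 78/407 = 19.2%, the Infra team 23/242 = 9.5% → Team Beta
P2: Team Beta 20/51 = 39.2%, the Infra team 18/64 = 28.1% → Team Beta
Overall: Team Beta 132/556 = 23.7%, the Infra team 63/380 = 16.6% → Team Beta
Team Beta wins overall and in every ticket group — no reversal.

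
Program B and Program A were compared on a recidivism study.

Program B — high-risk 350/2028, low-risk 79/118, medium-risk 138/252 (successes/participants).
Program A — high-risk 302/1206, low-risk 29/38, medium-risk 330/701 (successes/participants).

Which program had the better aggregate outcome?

Program A

High-risk: Program B 350/2028 = 17.3%, Program A 302/1206 = 25.0% → Program A
Low-risk: Program B 79/118 = 66.9%, Program A 29/38 = 76.3% → Program A
Medium-risk: Program B 138/252 = 54.8%, Program A 330/701 = 47.1% → Program B
Overall: Program B 567/2398 = 23.6%, Program A 661/1945 = 34.0% → Program A
(Neither sweeps every risk group, but Program A has the higher pooled rate.)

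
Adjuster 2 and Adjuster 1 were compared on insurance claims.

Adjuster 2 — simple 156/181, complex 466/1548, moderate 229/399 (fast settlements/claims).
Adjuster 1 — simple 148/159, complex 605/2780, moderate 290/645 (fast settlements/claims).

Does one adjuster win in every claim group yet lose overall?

No

Simple: Adjuster 2 156/181 = 86.2%, Adjuster 1 148/159 = 93.1% → Adjuster 1
Complex: Adjuster 2 466/1548 = 30.1%, Adjuster 1 605/2780 = 21.8% → Adjuster 2
Moderate: Adjuster 2 229/399 = 57.4%, Adjuster 1 290/645 = 45.0% → Adjuster 2
Overall: Adjuster 2 851/2128 = 40.0%, Adjuster 1 1043/3584 = 29.1% → Adjuster 2
Neither sweeps: Adjuster 2 wins 2 of 3 groups, Adjuster 1 wins 1. Adjuster 2 wins overall but not every group — no Simpson reversal.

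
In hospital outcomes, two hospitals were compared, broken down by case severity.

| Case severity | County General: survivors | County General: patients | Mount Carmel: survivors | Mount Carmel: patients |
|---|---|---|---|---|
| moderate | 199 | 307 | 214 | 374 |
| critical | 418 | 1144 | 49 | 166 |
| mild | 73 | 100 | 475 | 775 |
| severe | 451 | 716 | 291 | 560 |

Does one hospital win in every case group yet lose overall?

Yes

Moderate: County General 199/307 = 64.8%, Mount Carmel 214/374 = 57.2% → County General
Critical: County General 418/1144 = 36.5%, Mount Carmel 49/166 = 29.5% → County General
Mild: County General 73/100 = 73.0%, Mount Carmel 475/775 = 61.3% → County General
Severe: County General 451/716 = 63.0%, Mount Carmel 291/560 = 52.0% → County General
Overall: County General 1141/2267 = 50.3%, Mount Carmel 1029/1875 = 54.9% → Mount Carmel
County General wins each case group but Mount Carmel wins overall — the comparison reverses. County General's patients skew toward critical, which has a lower base rate.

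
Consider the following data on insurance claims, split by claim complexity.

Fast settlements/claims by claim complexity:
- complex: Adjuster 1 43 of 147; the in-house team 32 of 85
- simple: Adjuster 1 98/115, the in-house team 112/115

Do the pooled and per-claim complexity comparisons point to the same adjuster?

Complex: Adjuster 1 43/147 = 29.3%, the in-house team 32/85 = 37.6% → the in-house team
Simple: Adjuster 1 98/115 = 85.2%, the in-house team 112/115 = 97.4% → the in-house team
Overall: Adjuster 1 141/262 = 53.8%, the in-house team 144/200 = 72.0% → the in-house team
The in-house team wins overall and in every claim group — no reversal.

Yes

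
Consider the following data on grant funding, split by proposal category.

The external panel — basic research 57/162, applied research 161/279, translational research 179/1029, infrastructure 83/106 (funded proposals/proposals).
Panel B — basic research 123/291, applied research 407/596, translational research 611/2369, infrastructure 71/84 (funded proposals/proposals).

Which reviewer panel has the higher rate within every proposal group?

Basic research: the external panel 57/162 = 35.2%, Panel B 123/291 = 42.3% → Panel B
Applied research: the external panel 161/279 = 57.7%, Panel B 407/596 = 68.3% → Panel B
Translational research: the external panel 179/1029 = 17.4%, Panel B 611/2369 = 25.8% → Panel B
Infrastructure: the external panel 83/106 = 78.3%, Panel B 71/84 = 84.5% → Panel B
Panel B has the higher rate in all 4 groups.

Panel B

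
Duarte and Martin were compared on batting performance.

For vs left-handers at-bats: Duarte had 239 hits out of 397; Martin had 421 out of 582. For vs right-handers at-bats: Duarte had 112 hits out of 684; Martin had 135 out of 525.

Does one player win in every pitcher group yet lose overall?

Vs left-handers: Duarte 239/397 = 60.2%, Martin 421/582 = 72.3% → Martin
Vs right-handers: Duarte 112/684 = 16.4%, Martin 135/525 = 25.7% → Martin
Overall: Duarte 351/1081 = 32.5%, Martin 556/1107 = 50.2% → Martin
Martin wins overall and in every pitcher group — no reversal.

No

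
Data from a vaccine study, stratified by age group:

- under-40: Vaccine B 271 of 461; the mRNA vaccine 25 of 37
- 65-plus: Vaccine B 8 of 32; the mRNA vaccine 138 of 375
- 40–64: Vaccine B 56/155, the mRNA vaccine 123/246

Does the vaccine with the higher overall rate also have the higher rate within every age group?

No

Under-40: Vaccine B 271/461 = 58.8%, the mRNA vaccine 25/37 = 67.6% → the mRNA vaccine
65-plus: Vaccine B 8/32 = 25.0%, the mRNA vaccine 138/375 = 36.8% → the mRNA vaccine
40–64: Vaccine B 56/155 = 36.1%, the mRNA vaccine 123/246 = 50.0% → the mRNA vaccine
Overall: Vaccine B 335/648 = 51.7%, the mRNA vaccine 286/658 = 43.5% → Vaccine B
The mRNA vaccine wins each age group but Vaccine B wins overall — the comparison reverses. The mRNA vaccine's recipients skew toward 65-plus, which has a lower base rate.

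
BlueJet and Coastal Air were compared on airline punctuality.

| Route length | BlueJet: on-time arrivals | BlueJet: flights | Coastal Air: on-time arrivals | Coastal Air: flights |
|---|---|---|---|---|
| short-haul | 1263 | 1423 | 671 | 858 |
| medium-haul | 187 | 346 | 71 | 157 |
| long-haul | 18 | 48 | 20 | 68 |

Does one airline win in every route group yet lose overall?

Short-haul: BlueJet 1263/1423 = 88.8%, Coastal Air 671/858 = 78.2% → BlueJet
Medium-haul: BlueJet 187/346 = 54.0%, Coastal Air 71/157 = 45.2% → BlueJet
Long-haul: BlueJet 18/48 = 37.5%, Coastal Air 20/68 = 29.4% → BlueJet
Overall: BlueJet 1468/1817 = 80.8%, Coastal Air 762/1083 = 70.4% → BlueJet
BlueJet wins overall and in every route group — no reversal.

No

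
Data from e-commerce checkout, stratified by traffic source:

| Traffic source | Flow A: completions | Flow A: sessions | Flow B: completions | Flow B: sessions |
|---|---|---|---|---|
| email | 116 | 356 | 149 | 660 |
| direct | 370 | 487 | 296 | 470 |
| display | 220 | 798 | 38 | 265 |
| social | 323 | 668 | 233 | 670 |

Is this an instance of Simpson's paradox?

Email: Flow A 116/356 = 32.6%, Flow B 149/660 = 22.6% → Flow A
Direct: Flow A 370/487 = 76.0%, Flow B 296/470 = 63.0% → Flow A
Display: Flow A 220/798 = 27.6%, Flow B 38/265 = 14.3% → Flow A
Social: Flow A 323/668 = 48.4%, Flow B 233/670 = 34.8% → Flow A
Overall: Flow A 1029/2309 = 44.6%, Flow B 716/2065 = 34.7% → Flow A
Flow A wins overall and in every traffic group — no reversal.

No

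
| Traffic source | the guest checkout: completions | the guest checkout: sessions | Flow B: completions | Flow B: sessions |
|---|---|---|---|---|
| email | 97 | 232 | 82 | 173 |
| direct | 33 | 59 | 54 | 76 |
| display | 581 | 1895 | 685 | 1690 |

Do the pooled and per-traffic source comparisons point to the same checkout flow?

Email: the guest checkout 97/232 = 41.8%, Flow B 82/173 = 47.4% → Flow B
Direct: the guest checkout 33/59 = 55.9%, Flow B 54/76 = 71.1% → Flow B
Display: the guest checkout 581/1895 = 30.7%, Flow B 685/1690 = 40.5% → Flow B
Overall: the guest checkout 711/2186 = 32.5%, Flow B 821/1939 = 42.3% → Flow B
Flow B wins overall and in every traffic group — no reversal.

Yes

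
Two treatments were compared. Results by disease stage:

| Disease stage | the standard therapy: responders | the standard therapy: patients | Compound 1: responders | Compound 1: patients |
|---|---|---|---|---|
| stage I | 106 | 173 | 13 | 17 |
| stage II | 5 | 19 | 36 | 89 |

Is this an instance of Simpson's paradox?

Stage I: the standard therapy 106/173 = 61.3%, Compound 1 13/17 = 76.5% → Compound 1
Stage II: the standard therapy 5/19 = 26.3%, Compound 1 36/89 = 40.4% → Compound 1
Overall: the standard therapy 111/192 = 57.8%, Compound 1 49/106 = 46.2% → the standard therapy
Compound 1 wins each disease group but the standard therapy wins overall — the comparison reverses. Compound 1's patients skew toward stage II, which has a lower base rate.

Yes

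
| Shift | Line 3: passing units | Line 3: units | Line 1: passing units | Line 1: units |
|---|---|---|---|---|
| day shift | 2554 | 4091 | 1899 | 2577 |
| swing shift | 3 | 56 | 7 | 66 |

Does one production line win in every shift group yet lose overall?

Day shift: Line 3 2554/4091 = 62.4%, Line 1 1899/2577 = 73.7% → Line 1
Swing shift: Line 3 3/56 = 5.4%, Line 1 7/66 = 10.6% → Line 1
Overall: Line 3 2557/4147 = 61.7%, Line 1 1906/2643 = 72.1% → Line 1
Line 1 wins overall and in every shift group — no reversal.

No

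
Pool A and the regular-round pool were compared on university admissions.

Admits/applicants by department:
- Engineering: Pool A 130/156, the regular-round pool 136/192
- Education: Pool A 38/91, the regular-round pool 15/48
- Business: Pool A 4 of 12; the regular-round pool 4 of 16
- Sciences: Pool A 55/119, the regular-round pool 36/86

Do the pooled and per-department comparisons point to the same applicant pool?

Yes

Engineering: Pool A 130/156 = 83.3%, the regular-round pool 136/192 = 70.8% → Pool A
Education: Pool A 38/91 = 41.8%, the regular-round pool 15/48 = 31.2% → Pool A
Business: Pool A 4/12 = 33.3%, the regular-round pool 4/16 = 25.0% → Pool A
Sciences: Pool A 55/119 = 46.2%, the regular-round pool 36/86 = 41.9% → Pool A
Overall: Pool A 227/378 = 60.1%, the regular-round pool 191/342 = 55.8% → Pool A
Pool A wins overall and in every department group — no reversal.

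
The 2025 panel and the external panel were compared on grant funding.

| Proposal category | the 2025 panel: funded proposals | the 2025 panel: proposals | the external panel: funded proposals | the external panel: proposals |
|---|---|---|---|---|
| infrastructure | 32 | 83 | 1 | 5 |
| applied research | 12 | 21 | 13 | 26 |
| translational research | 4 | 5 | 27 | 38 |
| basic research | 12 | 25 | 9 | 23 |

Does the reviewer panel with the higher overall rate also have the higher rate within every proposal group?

Infrastructure: the 2025 panel 32/83 = 38.6%, the external panel 1/5 = 20.0% → the 2025 panel
Applied research: the 2025 panel 12/21 = 57.1%, the external panel 13/26 = 50.0% → the 2025 panel
Translational research: the 2025 panel 4/5 = 80.0%, the external panel 27/38 = 71.1% → the 2025 panel
Basic research: the 2025 panel 12/25 = 48.0%, the external panel 9/23 = 39.1% → the 2025 panel
Overall: the 2025 panel 60/134 = 44.8%, the external panel 50/92 = 54.3% → the external panel
The 2025 panel wins each proposal group but the external panel wins overall — the comparison reverses. The 2025 panel's proposals skew toward infrastructure, which has a lower base rate.

No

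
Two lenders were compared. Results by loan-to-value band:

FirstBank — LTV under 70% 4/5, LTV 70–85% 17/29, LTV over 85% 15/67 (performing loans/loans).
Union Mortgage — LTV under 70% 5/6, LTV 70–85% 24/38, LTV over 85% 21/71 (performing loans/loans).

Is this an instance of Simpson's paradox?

No

LTV under 70%: FirstBank 4/5 = 80.0%, Union Mortgage 5/6 = 83.3% → Union Mortgage
LTV 70–85%: FirstBank 17/29 = 58.6%, Union Mortgage 24/38 = 63.2% → Union Mortgage
LTV over 85%: FirstBank 15/67 = 22.4%, Union Mortgage 21/71 = 29.6% → Union Mortgage
Overall: FirstBank 36/101 = 35.6%, Union Mortgage 50/115 = 43.5% → Union Mortgage
Union Mortgage wins overall and in every loan-to-value group — no reversal.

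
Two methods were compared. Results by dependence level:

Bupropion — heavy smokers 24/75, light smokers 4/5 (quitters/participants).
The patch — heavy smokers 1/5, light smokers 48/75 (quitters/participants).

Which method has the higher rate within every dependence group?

bupropion

Heavy smokers: bupropion 24/75 = 32.0%, the patch 1/5 = 20.0% → bupropion
Light smokers: bupropion 4/5 = 80.0%, the patch 48/75 = 64.0% → bupropion
Bupropion has the higher rate in both groups.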